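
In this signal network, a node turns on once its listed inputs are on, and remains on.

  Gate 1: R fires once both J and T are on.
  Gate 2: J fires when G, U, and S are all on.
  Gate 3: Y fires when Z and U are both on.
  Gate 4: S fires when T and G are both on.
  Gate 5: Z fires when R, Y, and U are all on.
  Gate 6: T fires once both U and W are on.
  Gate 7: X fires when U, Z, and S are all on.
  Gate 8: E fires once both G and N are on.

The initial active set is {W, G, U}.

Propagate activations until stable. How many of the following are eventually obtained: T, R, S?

3

Gate 6: U and W on → T on.
T and G are on, so S fires (Gate 4).
Gate 2: G, U, and S on → J on.
J and T are on, so R fires (Gate 1).
T: reached.
R: reached.
S: reached.
All 3 are reached.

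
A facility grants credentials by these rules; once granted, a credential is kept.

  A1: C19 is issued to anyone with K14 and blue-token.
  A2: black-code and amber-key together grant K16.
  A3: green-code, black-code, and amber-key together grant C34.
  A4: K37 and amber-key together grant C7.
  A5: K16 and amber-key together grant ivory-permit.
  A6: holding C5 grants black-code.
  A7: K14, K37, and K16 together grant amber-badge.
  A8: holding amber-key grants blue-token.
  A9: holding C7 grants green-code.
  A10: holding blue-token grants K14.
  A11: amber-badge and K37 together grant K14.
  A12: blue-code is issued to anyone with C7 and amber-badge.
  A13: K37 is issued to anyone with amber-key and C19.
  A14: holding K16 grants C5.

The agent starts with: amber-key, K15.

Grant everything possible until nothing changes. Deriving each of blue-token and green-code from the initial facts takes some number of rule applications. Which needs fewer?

blue-token

blue-token: Holding amber-key grants blue-token (A8). [1 rule application]
green-code: Holding amber-key grants blue-token (A8). Holding blue-token grants K14 (A10). Holding K14 and blue-token grants C19 (A1). Holding amber-key and C19 grants K37 (A13). Holding K37 and amber-key grants C7 (A4). Holding C7 grants green-code (A9). [6 rule applications]
blue-token needs fewer.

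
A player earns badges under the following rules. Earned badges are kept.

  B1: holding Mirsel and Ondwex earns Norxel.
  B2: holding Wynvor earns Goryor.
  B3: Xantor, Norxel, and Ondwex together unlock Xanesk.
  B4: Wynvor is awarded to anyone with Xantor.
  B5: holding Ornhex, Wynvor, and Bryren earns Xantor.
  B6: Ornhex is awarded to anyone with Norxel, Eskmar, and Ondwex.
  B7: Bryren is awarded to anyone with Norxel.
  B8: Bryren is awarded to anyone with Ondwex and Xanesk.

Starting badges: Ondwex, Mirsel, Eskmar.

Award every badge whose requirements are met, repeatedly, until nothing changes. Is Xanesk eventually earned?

Xanesk would need Xantor, Norxel, and Ondwex (B3), but Xantor is never earned.

No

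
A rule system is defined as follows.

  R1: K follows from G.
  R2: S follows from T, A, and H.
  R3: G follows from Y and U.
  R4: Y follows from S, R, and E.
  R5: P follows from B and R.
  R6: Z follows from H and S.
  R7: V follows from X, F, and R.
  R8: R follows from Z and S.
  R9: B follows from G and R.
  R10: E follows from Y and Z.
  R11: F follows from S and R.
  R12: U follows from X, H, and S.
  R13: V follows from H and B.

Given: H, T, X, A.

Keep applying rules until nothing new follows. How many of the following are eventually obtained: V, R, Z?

3

T, A, and H hold, so S follows (R2).
From H and S, R6 gives Z.
From Z and S, R8 gives R.
From S and R, R11 gives F.
From X, F, and R, R7 gives V.
V: reached.
R: reached.
Z: reached.
All 3 are reached.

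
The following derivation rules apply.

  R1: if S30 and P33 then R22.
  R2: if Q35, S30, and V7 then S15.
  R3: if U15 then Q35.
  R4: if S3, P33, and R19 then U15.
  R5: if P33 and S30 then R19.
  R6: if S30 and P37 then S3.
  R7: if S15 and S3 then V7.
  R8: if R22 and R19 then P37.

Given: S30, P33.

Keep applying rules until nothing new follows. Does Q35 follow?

S30 and P33 hold, so R22 follows (R1).
P33 and S30 hold, so R19 follows (R5).
R22 and R19 hold, so P37 follows (R8).
S30 and P37 hold, so S3 follows (R6).
From S3, P33, and R19, R4 gives U15.
U15 holds, so Q35 follows (R3).

Yes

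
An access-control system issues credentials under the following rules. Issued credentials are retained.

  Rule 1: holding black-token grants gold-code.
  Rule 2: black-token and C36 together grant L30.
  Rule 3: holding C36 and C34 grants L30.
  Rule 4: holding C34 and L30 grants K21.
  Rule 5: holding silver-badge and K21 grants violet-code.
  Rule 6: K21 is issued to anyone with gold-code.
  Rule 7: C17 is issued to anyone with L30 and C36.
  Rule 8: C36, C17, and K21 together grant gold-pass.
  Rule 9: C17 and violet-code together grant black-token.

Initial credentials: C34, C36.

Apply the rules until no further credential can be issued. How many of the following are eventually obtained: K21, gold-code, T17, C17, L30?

Holding C36 and C34 grants L30 (Rule 3).
Holding C34 and L30 grants K21 (Rule 4).
Holding L30 and C36 grants C17 (Rule 7).
K21: reached.
gold-code would need black-token (Rule 1), but black-token is never granted.
No rule produces T17, and it is not given.
C17: reached.
L30: reached.
Reached: K21, C17, and L30 — 3 of the 5.

3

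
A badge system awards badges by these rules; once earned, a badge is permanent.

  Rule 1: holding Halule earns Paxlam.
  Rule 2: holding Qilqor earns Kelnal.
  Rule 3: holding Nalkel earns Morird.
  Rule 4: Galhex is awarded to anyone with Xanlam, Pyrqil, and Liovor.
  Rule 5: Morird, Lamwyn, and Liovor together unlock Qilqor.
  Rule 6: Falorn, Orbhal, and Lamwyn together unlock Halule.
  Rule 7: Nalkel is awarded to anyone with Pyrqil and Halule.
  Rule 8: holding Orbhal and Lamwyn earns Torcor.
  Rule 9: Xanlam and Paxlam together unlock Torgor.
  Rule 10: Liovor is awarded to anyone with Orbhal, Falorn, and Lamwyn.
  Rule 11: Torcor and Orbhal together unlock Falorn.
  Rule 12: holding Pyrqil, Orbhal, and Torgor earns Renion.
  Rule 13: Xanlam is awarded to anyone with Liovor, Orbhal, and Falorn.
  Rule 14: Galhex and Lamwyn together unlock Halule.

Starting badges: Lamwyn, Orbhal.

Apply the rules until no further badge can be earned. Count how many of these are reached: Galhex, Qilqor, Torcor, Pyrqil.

With Orbhal and Lamwyn, Torcor is earned (Rule 8).
Galhex would need Xanlam, Pyrqil, and Liovor (Rule 4), but Pyrqil is never earned.
Qilqor would need Morird, Lamwyn, and Liovor (Rule 5), but Morird is never earned.
Torcor: reached.
No rule produces Pyrqil, and it is not given.
Reached: Torcor — 1 of the 4.

1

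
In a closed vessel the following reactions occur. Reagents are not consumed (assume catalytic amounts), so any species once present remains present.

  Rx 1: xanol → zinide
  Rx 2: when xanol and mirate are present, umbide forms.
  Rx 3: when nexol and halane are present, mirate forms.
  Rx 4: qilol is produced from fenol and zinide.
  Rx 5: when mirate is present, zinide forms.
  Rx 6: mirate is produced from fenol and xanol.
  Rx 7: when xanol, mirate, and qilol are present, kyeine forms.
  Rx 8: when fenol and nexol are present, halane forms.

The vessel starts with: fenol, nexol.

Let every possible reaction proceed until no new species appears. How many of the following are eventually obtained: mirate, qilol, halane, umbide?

fenol and nexol present → halane forms (Rx 8).
nexol and halane present → mirate forms (Rx 3).
mirate present → zinide forms (Rx 5).
fenol and zinide present → qilol forms (Rx 4).
mirate: reached.
qilol: reached.
halane: reached.
umbide would need xanol and mirate (Rx 2), but xanol never forms.
Reached: mirate, qilol, and halane — 3 of the 4.

3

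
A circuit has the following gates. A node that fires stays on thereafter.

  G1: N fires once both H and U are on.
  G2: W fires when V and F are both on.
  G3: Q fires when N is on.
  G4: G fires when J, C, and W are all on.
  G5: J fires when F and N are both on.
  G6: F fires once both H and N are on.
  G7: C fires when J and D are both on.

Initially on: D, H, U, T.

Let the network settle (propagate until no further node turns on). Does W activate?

No

W would need V and F (G2), but V never turns on.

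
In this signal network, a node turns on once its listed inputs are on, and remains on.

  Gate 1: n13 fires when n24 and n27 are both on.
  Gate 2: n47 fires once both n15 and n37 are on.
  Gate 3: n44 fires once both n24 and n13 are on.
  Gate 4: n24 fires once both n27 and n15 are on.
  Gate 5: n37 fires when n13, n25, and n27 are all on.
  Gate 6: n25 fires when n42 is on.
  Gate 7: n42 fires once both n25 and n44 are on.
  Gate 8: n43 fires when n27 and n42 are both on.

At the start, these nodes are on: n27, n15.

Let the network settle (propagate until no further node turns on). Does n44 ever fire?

Yes

Gate 4: n27 and n15 on → n24 on.
n24 and n27 are on, so n13 fires (Gate 1).
n24 and n13 are on, so n44 fires (Gate 3).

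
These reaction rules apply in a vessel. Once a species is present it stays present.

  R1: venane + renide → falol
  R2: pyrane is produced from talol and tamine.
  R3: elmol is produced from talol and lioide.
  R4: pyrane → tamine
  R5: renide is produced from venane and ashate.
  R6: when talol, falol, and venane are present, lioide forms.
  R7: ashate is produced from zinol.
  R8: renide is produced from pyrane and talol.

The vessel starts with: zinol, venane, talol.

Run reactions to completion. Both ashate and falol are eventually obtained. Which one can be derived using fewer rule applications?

ashate: zinol present → ashate forms (R7). [1 rule application]
falol: zinol present → ashate forms (R7). venane and ashate present → renide forms (R5). venane and renide present → falol forms (R1). [3 rule applications]
ashate needs fewer.

ashate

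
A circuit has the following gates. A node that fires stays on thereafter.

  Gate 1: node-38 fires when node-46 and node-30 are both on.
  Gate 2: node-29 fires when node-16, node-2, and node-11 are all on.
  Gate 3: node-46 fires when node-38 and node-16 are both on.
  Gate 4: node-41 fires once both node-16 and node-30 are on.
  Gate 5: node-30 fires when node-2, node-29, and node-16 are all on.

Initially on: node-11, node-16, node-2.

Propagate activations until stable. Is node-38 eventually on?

No

node-38 would need node-46 and node-30 (Gate 1), but node-46 never turns on.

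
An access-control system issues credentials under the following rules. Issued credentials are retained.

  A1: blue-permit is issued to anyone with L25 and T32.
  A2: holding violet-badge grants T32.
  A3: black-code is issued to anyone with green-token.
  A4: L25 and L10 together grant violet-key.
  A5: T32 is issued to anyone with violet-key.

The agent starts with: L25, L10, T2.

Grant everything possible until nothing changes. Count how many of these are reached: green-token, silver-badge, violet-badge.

0

No rule produces green-token, and it is not given.
No rule produces silver-badge, and it is not given.
No rule produces violet-badge, and it is not given.
None of the 3 are reached.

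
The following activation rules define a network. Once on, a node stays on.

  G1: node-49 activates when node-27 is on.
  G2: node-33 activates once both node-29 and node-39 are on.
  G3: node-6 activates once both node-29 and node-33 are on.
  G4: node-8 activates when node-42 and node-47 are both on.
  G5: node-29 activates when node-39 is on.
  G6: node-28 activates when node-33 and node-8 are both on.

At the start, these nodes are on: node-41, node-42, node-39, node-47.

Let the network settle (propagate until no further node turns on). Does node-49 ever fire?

No

node-49 would need node-27 (G1), but node-27 never turns on.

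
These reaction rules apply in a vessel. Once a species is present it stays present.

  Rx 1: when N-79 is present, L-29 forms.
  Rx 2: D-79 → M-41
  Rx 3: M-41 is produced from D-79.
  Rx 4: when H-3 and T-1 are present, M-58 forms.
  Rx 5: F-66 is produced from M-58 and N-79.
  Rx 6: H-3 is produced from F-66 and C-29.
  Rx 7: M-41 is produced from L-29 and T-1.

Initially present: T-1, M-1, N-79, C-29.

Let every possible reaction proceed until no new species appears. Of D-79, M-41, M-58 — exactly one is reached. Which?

M-41

N-79 present → L-29 forms (Rx 1).
L-29 and T-1 present → M-41 forms (Rx 7).
No rule produces D-79, and it is not given. M-58 would need H-3 and T-1 (Rx 4), but H-3 never forms.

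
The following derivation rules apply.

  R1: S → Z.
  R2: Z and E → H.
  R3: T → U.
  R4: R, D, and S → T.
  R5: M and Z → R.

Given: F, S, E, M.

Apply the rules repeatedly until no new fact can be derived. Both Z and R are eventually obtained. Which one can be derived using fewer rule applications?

Z: From S, R1 gives Z. [1 rule application]
R: S holds, so Z follows (R1). From M and Z, R5 gives R. [2 rule applications]
Z needs fewer.

Z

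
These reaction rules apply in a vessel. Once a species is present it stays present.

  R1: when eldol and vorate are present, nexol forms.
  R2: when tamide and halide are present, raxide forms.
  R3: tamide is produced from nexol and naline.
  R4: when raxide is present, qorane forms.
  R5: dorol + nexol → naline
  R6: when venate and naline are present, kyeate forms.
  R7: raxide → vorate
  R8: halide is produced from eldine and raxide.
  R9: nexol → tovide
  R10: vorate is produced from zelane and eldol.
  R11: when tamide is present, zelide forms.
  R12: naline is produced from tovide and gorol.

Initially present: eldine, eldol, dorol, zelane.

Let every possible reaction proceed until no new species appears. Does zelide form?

zelane and eldol present → vorate forms (R10).
eldol and vorate present → nexol forms (R1).
dorol and nexol present → naline forms (R5).
nexol and naline present → tamide forms (R3).
tamide present → zelide forms (R11).

Yes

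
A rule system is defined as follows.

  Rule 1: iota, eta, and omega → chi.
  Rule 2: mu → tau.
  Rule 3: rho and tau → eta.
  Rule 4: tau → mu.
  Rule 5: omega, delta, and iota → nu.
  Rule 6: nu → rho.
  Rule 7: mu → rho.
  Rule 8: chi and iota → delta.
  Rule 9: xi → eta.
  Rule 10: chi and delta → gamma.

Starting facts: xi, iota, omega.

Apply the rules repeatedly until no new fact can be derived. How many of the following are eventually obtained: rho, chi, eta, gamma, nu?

5

From xi, Rule 9 gives eta.
From iota, eta, and omega, Rule 1 gives chi.
From chi and iota, Rule 8 gives delta.
From chi and delta, Rule 10 gives gamma.
omega, delta, and iota hold, so nu follows (Rule 5).
From nu, Rule 6 gives rho.
rho: reached.
chi: reached.
eta: reached.
gamma: reached.
nu: reached.
All 5 are reached.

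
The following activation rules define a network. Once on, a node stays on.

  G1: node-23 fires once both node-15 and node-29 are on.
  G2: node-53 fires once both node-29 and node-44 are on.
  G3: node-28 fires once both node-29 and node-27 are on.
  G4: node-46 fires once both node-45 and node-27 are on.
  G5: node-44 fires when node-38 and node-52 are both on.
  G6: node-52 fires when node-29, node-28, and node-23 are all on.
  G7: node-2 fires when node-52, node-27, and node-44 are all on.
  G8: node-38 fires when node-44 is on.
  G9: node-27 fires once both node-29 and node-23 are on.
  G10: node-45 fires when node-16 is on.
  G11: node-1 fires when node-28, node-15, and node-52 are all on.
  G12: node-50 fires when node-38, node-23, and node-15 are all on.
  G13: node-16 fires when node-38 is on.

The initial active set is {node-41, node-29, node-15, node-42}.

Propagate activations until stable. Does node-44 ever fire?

node-44 would need node-38 and node-52 (G5), but node-38 never turns on.

No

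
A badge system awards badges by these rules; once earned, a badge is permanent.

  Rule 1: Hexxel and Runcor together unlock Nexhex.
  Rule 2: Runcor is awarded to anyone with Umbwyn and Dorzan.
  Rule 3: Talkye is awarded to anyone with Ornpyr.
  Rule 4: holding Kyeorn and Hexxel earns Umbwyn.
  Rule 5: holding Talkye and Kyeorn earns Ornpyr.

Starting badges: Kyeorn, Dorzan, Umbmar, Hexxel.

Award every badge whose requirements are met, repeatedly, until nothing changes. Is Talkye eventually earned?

Talkye would need Ornpyr (Rule 3), but Ornpyr is never earned.

No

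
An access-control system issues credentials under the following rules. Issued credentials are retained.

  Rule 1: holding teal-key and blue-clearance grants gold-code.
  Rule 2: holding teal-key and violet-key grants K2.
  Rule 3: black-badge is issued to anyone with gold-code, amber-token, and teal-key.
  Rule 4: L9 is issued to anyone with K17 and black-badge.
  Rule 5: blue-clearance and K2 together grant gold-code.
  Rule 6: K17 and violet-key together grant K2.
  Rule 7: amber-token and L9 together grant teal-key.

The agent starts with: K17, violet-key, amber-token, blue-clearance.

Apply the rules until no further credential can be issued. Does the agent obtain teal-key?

teal-key would need amber-token and L9 (Rule 7), but L9 is never granted.

No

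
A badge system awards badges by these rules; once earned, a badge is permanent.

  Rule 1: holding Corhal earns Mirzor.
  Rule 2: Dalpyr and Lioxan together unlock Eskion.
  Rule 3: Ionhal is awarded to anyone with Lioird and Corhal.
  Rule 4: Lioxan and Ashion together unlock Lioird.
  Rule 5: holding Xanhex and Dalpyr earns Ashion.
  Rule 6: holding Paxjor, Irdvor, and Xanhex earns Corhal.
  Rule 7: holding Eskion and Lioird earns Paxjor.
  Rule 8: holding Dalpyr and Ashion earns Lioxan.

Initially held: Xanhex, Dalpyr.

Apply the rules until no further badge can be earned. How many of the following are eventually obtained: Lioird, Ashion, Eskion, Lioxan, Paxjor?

With Xanhex and Dalpyr, Ashion is earned (Rule 5).
With Dalpyr and Ashion, Lioxan is earned (Rule 8).
With Lioxan and Ashion, Lioird is earned (Rule 4).
With Dalpyr and Lioxan, Eskion is earned (Rule 2).
With Eskion and Lioird, Paxjor is earned (Rule 7).
Lioird: reached.
Ashion: reached.
Eskion: reached.
Lioxan: reached.
Paxjor: reached.
All 5 are reached.

5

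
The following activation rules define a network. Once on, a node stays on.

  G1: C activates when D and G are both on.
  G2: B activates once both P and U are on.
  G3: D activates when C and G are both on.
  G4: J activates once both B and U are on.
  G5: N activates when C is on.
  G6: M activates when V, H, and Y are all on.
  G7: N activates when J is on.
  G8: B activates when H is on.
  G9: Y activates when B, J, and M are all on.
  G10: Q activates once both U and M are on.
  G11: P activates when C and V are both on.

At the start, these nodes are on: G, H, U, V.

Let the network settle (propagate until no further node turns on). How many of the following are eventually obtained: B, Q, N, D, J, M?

3

H is on, so B activates (G8).
G4: B and U on → J on.
G7: J on → N on.
B: reached.
Q would need U and M (G10), but M never turns on.
N: reached.
D would need C and G (G3), but C never turns on.
J: reached.
M would need V, H, and Y (G6), but Y never turns on.
Reached: B, N, and J — 3 of the 6.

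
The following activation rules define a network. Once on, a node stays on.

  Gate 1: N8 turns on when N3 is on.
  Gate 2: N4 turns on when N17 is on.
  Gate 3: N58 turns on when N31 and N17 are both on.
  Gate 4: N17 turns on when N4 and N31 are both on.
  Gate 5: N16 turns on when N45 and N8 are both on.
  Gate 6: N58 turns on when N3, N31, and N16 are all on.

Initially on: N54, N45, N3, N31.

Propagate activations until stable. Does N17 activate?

No

N17 would need N4 and N31 (Gate 4), but N4 never turns on.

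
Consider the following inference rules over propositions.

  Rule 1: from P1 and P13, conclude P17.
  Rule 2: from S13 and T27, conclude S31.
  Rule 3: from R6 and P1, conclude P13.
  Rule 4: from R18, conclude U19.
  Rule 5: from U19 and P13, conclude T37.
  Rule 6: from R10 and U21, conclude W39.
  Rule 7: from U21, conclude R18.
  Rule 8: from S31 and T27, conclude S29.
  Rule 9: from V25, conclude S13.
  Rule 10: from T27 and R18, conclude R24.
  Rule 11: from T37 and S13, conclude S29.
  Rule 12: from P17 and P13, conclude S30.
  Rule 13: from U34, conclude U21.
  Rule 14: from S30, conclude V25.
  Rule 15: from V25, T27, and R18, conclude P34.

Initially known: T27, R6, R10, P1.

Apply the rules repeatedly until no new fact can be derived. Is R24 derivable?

No

R24 would need T27 and R18 (Rule 10), but R18 is never established.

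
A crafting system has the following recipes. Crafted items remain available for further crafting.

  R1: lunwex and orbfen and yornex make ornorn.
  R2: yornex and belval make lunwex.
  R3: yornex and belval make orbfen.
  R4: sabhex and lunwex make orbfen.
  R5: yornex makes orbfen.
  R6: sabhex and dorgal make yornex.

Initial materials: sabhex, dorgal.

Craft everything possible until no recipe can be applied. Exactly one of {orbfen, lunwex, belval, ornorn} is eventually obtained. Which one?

orbfen

Using R6, sabhex and dorgal make yornex.
Using R5, yornex makes orbfen.
lunwex would need yornex and belval (R2), but belval is never obtained. ornorn would need lunwex, orbfen, and yornex (R1), but lunwex is never obtained. No rule produces belval, and it is not given.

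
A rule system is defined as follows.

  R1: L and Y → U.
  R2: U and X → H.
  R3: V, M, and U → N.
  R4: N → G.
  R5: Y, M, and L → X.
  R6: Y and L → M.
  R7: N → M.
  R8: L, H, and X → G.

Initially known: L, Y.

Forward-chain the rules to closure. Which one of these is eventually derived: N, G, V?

From Y and L, R6 gives M.
L and Y hold, so U follows (R1).
From Y, M, and L, R5 gives X.
From U and X, R2 gives H.
L, H, and X hold, so G follows (R8).
No rule produces V, and it is not given. N would need V, M, and U (R3), but V is never established.

G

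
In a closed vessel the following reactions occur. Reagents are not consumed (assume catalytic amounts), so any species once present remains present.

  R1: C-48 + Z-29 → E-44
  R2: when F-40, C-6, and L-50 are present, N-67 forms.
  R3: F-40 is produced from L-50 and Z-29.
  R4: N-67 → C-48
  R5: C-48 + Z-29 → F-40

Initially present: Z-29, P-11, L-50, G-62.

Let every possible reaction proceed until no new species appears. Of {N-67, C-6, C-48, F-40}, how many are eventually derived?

L-50 and Z-29 present → F-40 forms (R3).
N-67 would need F-40, C-6, and L-50 (R2), but C-6 never forms.
No rule produces C-6, and it is not given.
C-48 would need N-67 (R4), but N-67 never forms.
F-40: reached.
Reached: F-40 — 1 of the 4.

1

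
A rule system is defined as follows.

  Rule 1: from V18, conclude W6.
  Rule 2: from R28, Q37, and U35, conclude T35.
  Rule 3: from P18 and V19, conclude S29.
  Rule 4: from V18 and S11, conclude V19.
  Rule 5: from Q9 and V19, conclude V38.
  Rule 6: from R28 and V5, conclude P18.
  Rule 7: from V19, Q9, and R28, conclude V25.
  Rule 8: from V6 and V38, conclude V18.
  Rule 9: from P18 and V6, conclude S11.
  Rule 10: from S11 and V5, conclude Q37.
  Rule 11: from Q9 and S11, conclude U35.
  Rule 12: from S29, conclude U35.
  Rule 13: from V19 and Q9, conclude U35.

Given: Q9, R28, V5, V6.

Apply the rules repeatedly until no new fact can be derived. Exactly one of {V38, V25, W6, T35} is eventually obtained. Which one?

From R28 and V5, Rule 6 gives P18.
P18 and V6 hold, so S11 follows (Rule 9).
Q9 and S11 hold, so U35 follows (Rule 11).
From S11 and V5, Rule 10 gives Q37.
From R28, Q37, and U35, Rule 2 gives T35.
V25 would need V19, Q9, and R28 (Rule 7), but V19 is never established. W6 would need V18 (Rule 1), but V18 is never established. V38 would need Q9 and V19 (Rule 5), but V19 is never established.

T35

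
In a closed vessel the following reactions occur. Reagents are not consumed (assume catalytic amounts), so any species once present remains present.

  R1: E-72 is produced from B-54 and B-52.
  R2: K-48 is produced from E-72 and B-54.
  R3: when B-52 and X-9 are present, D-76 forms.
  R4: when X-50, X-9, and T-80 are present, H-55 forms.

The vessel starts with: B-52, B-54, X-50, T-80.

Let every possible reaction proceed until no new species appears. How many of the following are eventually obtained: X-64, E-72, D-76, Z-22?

B-54 and B-52 present → E-72 forms (R1).
No rule produces X-64, and it is not given.
E-72: reached.
D-76 would need B-52 and X-9 (R3), but X-9 never forms.
No rule produces Z-22, and it is not given.
Reached: E-72 — 1 of the 4.

1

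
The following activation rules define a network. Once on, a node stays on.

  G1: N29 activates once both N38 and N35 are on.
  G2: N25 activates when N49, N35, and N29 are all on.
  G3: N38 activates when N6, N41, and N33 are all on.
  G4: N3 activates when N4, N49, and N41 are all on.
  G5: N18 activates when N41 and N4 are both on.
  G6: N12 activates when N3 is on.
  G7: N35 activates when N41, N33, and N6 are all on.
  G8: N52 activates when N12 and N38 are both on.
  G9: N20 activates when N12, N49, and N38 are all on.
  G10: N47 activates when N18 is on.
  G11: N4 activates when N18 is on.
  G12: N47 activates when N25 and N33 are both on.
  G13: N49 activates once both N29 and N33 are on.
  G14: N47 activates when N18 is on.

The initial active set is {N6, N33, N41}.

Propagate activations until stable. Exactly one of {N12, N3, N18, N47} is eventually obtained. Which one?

G3: N6, N41, and N33 on → N38 on.
G7: N41, N33, and N6 on → N35 on.
N38 and N35 are on, so N29 activates (G1).
N29 and N33 are on, so N49 activates (G13).
N49, N35, and N29 are on, so N25 activates (G2).
G12: N25 and N33 on → N47 on.
N12 would need N3 (G6), but N3 never turns on. N18 would need N41 and N4 (G5), but N4 never turns on. N3 would need N4, N49, and N41 (G4), but N4 never turns on.

N47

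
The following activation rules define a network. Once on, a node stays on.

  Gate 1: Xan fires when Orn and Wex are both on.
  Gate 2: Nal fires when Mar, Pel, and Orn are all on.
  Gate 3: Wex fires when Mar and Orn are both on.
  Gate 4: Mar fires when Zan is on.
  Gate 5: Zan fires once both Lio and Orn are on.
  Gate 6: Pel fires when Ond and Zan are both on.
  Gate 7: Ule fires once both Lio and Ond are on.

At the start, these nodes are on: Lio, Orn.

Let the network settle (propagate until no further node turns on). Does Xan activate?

Lio and Orn are on, so Zan fires (Gate 5).
Zan is on, so Mar fires (Gate 4).
Mar and Orn are on, so Wex fires (Gate 3).
Orn and Wex are on, so Xan fires (Gate 1).

Yes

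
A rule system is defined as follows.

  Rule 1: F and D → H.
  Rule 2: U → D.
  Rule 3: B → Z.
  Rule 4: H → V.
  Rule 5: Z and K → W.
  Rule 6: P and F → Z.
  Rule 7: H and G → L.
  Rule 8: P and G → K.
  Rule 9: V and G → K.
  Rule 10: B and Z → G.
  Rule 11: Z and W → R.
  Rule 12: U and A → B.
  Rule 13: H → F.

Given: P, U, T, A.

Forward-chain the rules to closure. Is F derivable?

F would need H (Rule 13), but H is never established.

No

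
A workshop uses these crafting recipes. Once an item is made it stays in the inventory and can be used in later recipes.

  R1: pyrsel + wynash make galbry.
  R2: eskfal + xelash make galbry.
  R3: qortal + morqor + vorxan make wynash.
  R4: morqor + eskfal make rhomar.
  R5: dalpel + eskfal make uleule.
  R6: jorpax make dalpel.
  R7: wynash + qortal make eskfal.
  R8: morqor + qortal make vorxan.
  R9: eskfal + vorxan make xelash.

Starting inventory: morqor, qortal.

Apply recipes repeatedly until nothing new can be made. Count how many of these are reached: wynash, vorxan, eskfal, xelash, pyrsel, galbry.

Using R8, morqor and qortal make vorxan.
qortal + morqor + vorxan → wynash (R3).
wynash + qortal → eskfal (R7).
eskfal + vorxan → xelash (R9).
eskfal + xelash → galbry (R2).
wynash: reached.
vorxan: reached.
eskfal: reached.
xelash: reached.
No rule produces pyrsel, and it is not given.
galbry: reached.
Reached: wynash, vorxan, eskfal, xelash, and galbry — 5 of the 6.

5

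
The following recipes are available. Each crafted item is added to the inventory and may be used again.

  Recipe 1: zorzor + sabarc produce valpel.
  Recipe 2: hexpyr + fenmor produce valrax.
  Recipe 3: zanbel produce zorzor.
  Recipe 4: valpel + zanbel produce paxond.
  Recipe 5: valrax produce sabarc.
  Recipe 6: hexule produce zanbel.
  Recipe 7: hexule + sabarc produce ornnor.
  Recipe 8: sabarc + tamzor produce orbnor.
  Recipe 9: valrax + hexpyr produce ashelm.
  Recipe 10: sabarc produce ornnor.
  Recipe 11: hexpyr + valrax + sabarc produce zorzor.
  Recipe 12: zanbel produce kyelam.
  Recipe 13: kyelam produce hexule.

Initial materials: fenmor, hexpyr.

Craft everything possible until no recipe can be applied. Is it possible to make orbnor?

No

orbnor would need sabarc and tamzor (Recipe 8), but tamzor is never obtained.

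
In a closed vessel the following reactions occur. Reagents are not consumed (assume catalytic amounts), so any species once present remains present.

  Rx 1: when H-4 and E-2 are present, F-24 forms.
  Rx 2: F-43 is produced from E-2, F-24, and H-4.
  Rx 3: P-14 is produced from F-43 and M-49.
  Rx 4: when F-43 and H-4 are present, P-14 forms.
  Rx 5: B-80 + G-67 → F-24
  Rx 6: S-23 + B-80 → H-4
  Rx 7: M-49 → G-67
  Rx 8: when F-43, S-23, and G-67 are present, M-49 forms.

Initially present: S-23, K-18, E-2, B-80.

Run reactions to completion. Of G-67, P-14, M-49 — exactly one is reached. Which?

P-14

S-23 and B-80 present → H-4 forms (Rx 6).
H-4 and E-2 present → F-24 forms (Rx 1).
E-2, F-24, and H-4 present → F-43 forms (Rx 2).
F-43 and H-4 present → P-14 forms (Rx 4).
M-49 would need F-43, S-23, and G-67 (Rx 8), but G-67 never forms. G-67 would need M-49 (Rx 7), but M-49 never forms.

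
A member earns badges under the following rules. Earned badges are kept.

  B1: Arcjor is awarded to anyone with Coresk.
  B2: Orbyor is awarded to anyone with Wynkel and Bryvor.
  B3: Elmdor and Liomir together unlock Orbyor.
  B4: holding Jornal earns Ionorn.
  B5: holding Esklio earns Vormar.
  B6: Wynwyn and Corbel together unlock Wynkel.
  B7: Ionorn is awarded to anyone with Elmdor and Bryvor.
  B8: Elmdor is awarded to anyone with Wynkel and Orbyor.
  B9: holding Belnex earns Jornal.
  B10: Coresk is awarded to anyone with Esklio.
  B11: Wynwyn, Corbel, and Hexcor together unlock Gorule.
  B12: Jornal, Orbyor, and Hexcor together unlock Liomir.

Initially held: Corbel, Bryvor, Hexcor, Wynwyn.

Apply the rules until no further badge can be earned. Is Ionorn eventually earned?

Yes

With Wynwyn and Corbel, Wynkel is earned (B6).
With Wynkel and Bryvor, Orbyor is earned (B2).
With Wynkel and Orbyor, Elmdor is earned (B8).
With Elmdor and Bryvor, Ionorn is earned (B7).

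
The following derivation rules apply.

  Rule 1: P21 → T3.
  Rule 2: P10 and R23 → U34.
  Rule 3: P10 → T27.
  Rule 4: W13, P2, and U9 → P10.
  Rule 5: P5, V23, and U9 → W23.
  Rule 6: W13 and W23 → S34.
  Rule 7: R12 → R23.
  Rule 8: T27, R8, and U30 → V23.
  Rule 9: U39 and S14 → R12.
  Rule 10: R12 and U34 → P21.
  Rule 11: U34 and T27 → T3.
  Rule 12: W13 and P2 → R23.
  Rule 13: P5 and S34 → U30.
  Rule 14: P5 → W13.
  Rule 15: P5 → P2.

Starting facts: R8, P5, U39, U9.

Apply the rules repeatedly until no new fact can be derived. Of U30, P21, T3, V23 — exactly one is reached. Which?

P5 holds, so W13 follows (Rule 14).
From P5, Rule 15 gives P2.
W13, P2, and U9 hold, so P10 follows (Rule 4).
From W13 and P2, Rule 12 gives R23.
P10 and R23 hold, so U34 follows (Rule 2).
From P10, Rule 3 gives T27.
From U34 and T27, Rule 11 gives T3.
P21 would need R12 and U34 (Rule 10), but R12 is never established. V23 would need T27, R8, and U30 (Rule 8), but U30 is never established. U30 would need P5 and S34 (Rule 13), but S34 is never established.

T3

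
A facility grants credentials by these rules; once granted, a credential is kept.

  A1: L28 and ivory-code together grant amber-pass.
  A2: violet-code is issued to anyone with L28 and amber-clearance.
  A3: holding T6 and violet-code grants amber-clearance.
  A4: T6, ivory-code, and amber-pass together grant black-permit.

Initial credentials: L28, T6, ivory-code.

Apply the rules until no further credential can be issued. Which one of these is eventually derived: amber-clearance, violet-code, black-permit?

Holding L28 and ivory-code grants amber-pass (A1).
Holding T6, ivory-code, and amber-pass grants black-permit (A4).
amber-clearance would need T6 and violet-code (A3), but violet-code is never granted. violet-code would need L28 and amber-clearance (A2), but amber-clearance is never granted.

black-permit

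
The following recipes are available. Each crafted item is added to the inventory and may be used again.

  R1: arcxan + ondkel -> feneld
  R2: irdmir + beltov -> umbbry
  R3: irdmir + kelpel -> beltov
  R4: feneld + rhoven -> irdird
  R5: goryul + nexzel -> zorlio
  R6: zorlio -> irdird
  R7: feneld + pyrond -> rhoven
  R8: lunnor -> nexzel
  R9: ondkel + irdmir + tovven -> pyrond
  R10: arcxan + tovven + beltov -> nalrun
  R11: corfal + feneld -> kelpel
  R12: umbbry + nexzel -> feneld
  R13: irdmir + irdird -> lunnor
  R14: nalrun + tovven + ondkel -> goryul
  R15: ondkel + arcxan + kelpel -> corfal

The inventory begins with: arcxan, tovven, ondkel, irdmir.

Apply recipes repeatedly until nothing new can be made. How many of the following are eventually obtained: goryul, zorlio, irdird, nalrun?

1

Using R9, ondkel, irdmir, and tovven make pyrond.
Using R1, arcxan and ondkel make feneld.
Using R7, feneld and pyrond make rhoven.
feneld + rhoven -> irdird (R4).
goryul would need nalrun, tovven, and ondkel (R14), but nalrun is never obtained.
zorlio would need goryul and nexzel (R5), but goryul is never obtained.
irdird: reached.
nalrun would need arcxan, tovven, and beltov (R10), but beltov is never obtained.
Reached: irdird — 1 of the 4.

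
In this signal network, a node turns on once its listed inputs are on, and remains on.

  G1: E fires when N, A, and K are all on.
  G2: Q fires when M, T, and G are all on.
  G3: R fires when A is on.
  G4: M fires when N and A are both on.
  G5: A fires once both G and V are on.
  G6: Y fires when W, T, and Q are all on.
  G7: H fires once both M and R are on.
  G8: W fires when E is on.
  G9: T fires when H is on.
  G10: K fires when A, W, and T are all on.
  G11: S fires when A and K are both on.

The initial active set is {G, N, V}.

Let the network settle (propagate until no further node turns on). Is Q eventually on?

G5: G and V on → A on.
A is on, so R fires (G3).
N and A are on, so M fires (G4).
G7: M and R on → H on.
G9: H on → T on.
M, T, and G are on, so Q fires (G2).

Yes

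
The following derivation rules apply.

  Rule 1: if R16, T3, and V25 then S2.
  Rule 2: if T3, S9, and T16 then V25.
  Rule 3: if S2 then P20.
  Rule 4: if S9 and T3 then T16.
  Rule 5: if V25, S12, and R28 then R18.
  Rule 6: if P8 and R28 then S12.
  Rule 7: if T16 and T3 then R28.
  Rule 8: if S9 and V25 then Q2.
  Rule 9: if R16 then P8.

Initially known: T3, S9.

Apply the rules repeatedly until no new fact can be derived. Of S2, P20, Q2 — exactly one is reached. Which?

S9 and T3 hold, so T16 follows (Rule 4).
From T3, S9, and T16, Rule 2 gives V25.
From S9 and V25, Rule 8 gives Q2.
S2 would need R16, T3, and V25 (Rule 1), but R16 is never established. P20 would need S2 (Rule 3), but S2 is never established.

Q2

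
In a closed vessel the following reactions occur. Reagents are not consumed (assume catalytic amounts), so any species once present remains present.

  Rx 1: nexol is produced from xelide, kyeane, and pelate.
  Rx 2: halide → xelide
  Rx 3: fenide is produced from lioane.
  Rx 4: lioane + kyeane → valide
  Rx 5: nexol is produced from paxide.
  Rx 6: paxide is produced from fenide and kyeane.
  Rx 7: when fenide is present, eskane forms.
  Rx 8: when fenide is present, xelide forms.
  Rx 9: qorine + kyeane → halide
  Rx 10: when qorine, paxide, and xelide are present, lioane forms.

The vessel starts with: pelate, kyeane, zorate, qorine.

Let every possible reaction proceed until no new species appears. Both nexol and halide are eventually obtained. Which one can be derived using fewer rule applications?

halide: qorine and kyeane present → halide forms (Rx 9). [1 rule application]
nexol: qorine and kyeane present → halide forms (Rx 9). halide present → xelide forms (Rx 2). xelide, kyeane, and pelate present → nexol forms (Rx 1). [3 rule applications]
halide needs fewer.

halide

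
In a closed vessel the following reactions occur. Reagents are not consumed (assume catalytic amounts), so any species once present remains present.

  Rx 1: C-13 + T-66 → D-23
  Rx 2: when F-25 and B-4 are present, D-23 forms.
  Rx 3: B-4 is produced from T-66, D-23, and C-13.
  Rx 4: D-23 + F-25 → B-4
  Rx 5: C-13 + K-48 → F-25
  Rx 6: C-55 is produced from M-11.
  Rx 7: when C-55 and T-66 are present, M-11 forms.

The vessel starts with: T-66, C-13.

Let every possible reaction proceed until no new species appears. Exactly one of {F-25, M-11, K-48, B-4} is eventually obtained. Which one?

C-13 and T-66 present → D-23 forms (Rx 1).
T-66, D-23, and C-13 present → B-4 forms (Rx 3).
No rule produces K-48, and it is not given. F-25 would need C-13 and K-48 (Rx 5), but K-48 never forms. M-11 would need C-55 and T-66 (Rx 7), but C-55 never forms.

B-4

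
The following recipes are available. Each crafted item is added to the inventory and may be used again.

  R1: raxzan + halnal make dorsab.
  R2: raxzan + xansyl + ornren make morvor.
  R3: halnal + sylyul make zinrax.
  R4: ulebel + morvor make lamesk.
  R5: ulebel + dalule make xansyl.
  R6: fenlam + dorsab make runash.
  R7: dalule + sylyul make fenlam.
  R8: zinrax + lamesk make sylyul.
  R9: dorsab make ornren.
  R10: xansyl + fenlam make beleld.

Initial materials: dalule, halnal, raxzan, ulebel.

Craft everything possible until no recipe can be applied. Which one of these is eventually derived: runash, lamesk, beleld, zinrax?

lamesk

ulebel + dalule → xansyl (R5).
Using R1, raxzan and halnal make dorsab.
dorsab → ornren (R9).
Using R2, raxzan, xansyl, and ornren make morvor.
ulebel + morvor → lamesk (R4).
runash would need fenlam and dorsab (R6), but fenlam is never obtained. beleld would need xansyl and fenlam (R10), but fenlam is never obtained. zinrax would need halnal and sylyul (R3), but sylyul is never obtained.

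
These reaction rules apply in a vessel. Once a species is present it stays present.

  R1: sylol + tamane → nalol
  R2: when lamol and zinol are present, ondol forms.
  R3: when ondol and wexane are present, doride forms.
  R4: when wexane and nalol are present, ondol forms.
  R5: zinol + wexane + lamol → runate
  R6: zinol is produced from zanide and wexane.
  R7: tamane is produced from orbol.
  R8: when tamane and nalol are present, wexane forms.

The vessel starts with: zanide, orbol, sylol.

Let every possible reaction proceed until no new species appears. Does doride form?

Yes

orbol present → tamane forms (R7).
sylol and tamane present → nalol forms (R1).
tamane and nalol present → wexane forms (R8).
wexane and nalol present → ondol forms (R4).
ondol and wexane present → doride forms (R3).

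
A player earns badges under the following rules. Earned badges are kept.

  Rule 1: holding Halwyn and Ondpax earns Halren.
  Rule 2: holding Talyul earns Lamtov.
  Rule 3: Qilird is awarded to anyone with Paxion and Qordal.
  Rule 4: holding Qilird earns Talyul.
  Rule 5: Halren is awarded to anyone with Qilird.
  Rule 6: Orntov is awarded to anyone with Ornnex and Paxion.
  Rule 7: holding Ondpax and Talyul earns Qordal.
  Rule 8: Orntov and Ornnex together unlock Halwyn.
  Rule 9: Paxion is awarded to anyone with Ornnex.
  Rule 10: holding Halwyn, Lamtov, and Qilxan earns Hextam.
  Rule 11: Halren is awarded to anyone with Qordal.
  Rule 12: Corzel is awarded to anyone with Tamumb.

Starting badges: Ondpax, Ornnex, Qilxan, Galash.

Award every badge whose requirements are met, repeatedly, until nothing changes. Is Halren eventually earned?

Yes

With Ornnex, Paxion is earned (Rule 9).
With Ornnex and Paxion, Orntov is earned (Rule 6).
With Orntov and Ornnex, Halwyn is earned (Rule 8).
With Halwyn and Ondpax, Halren is earned (Rule 1).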